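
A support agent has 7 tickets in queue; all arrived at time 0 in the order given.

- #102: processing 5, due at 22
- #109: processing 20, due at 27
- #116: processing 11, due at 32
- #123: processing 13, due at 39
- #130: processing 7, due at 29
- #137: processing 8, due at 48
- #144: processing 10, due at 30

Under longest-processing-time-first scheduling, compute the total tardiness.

LPT (decreasing processing time): #109 #123 #116 #144 #137 #130 #102.
#109: 0→20, due 27, tardiness 0
#123: 20→33, due 39, tardiness 0
#116: 33→44, due 32, tardiness 12
#144: 44→54, due 30, tardiness 24
#137: 54→62, due 48, tardiness 14
#130: 62→69, due 29, tardiness 40
#102: 69→74, due 22, tardiness 52
Sum = 0+0+12+24+14+40+52 = 142.

142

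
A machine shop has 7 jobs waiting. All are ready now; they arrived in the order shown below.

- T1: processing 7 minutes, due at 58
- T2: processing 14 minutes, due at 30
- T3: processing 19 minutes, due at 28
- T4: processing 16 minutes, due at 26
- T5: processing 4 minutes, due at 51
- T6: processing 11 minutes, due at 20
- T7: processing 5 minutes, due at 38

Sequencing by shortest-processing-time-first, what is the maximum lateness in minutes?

SPT (increasing processing time): T5 T7 T1 T6 T2 T4 T3.
T5: 0→4, due 51, lateness -47
T7: 4→9, due 38, lateness -29
T1: 9→16, due 58, lateness -42
T6: 16→27, due 20, lateness 7
T2: 27→41, due 30, lateness 11
T4: 41→57, due 26, lateness 31
T3: 57→76, due 28, lateness 48
Maximum = 48.

48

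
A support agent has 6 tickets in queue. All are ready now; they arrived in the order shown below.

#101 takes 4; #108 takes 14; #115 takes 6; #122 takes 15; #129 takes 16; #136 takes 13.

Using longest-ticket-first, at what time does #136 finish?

LPT (decreasing processing time): #129 #122 #108 #136 #115 #101.
#129: 0→16
#122: 16→31
#108: 31→45
#136: 45→58

58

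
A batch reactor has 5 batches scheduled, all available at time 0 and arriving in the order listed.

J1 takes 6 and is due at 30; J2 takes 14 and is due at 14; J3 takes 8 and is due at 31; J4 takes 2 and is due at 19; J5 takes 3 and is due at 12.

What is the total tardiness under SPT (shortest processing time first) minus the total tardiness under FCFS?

-19

SPT (increasing processing time): J4 J5 J1 J3 J2.
J4: 0→2, due 19, tardiness 0
J5: 2→5, due 12, tardiness 0
J1: 5→11, due 30, tardiness 0
J3: 11→19, due 31, tardiness 0
J2: 19→33, due 14, tardiness 19
Sum = 0+0+0+0+19 = 19.
FIFO (arrival order): J1 J2 J3 J4 J5.
J1: 0→6, due 30, tardiness 0
J2: 6→20, due 14, tardiness 6
J3: 20→28, due 31, tardiness 0
J4: 28→30, due 19, tardiness 11
J5: 30→33, due 12, tardiness 21
Sum = 0+6+0+11+21 = 38.
Difference = 19 − 38 = -19.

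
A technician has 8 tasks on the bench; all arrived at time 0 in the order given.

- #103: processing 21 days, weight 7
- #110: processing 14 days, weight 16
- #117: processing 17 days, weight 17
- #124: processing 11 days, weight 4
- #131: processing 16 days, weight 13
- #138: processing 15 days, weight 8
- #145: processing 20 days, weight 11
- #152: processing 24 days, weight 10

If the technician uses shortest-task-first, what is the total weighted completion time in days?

5934

SPT (increasing processing time): #124 #110 #138 #131 #117 #145 #103 #152.
#124: finishes 11, weight 4, w·C = 44
#110: finishes 25, weight 16, w·C = 400
#138: finishes 40, weight 8, w·C = 320
#131: finishes 56, weight 13, w·C = 728
#117: finishes 73, weight 17, w·C = 1241
#145: finishes 93, weight 11, w·C = 1023
#103: finishes 114, weight 7, w·C = 798
#152: finishes 138, weight 10, w·C = 1380
Sum = 44+400+320+728+1241+1023+798+1380 = 5934.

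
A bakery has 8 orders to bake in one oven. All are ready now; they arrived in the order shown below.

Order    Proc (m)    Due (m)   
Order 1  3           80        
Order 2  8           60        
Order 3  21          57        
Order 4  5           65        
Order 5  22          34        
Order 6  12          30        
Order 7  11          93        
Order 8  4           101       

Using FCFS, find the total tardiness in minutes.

FIFO (arrival order): Order 1 Order 2 Order 3 Order 4 Order 5 Order 6 Order 7 Order 8.
Order 1: 0→3, due 80, tardiness 0
Order 2: 3→11, due 60, tardiness 0
Order 3: 11→32, due 57, tardiness 0
Order 4: 32→37, due 65, tardiness 0
Order 5: 37→59, due 34, tardiness 25
Order 6: 59→71, due 30, tardiness 41
Order 7: 71→82, due 93, tardiness 0
Order 8: 82→86, due 101, tardiness 0
Sum = 0+0+0+0+25+41+0+0 = 66.

66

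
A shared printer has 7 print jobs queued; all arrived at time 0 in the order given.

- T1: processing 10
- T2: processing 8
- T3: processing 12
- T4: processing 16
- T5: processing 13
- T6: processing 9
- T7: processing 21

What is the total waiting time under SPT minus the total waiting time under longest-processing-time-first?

SPT (increasing processing time): T2 T6 T1 T3 T5 T4 T7.
T2: waits 0, runs 0→8
T6: waits 8, runs 8→17
T1: waits 17, runs 17→27
T3: waits 27, runs 27→39
T5: waits 39, runs 39→52
T4: waits 52, runs 52→68
T7: waits 68, runs 68→89
Sum = 0+8+17+27+39+52+68 = 211.
LPT (decreasing processing time): T7 T4 T5 T3 T1 T6 T2.
T7: waits 0, runs 0→21
T4: waits 21, runs 21→37
T5: waits 37, runs 37→50
T3: waits 50, runs 50→62
T1: waits 62, runs 62→72
T6: waits 72, runs 72→81
T2: waits 81, runs 81→89
Sum = 0+21+37+50+62+72+81 = 323.
Difference = 211 − 323 = -112.

-112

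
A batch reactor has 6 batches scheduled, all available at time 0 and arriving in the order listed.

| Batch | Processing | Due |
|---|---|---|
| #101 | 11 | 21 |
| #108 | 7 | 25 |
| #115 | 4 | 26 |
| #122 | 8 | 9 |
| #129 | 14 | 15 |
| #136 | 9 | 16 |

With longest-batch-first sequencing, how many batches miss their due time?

LPT (decreasing processing time): #129 #101 #136 #122 #108 #115.
#129: 0→14, due 15, tardiness 0
#101: 14→25, due 21, tardiness 4
#136: 25→34, due 16, tardiness 18
#122: 34→42, due 9, tardiness 33
#108: 42→49, due 25, tardiness 24
#115: 49→53, due 26, tardiness 27
Late batches: 5.

5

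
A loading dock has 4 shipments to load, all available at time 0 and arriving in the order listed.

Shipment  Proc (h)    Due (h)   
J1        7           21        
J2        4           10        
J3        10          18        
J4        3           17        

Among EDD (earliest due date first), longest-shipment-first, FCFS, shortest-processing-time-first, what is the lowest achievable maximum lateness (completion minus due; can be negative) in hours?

3

EDD (increasing due date): J2 J4 J3 J1.
J2: 0→4, due 10, lateness -6
J4: 4→7, due 17, lateness -10
J3: 7→17, due 18, lateness -1
J1: 17→24, due 21, lateness 3
Maximum = 3.
LPT (decreasing processing time): J3 J1 J2 J4.
J3: 0→10, due 18, lateness -8
J1: 10→17, due 21, lateness -4
J2: 17→21, due 10, lateness 11
J4: 21→24, due 17, lateness 7
Maximum = 11.
FIFO (arrival order): J1 J2 J3 J4.
J1: 0→7, due 21, lateness -14
J2: 7→11, due 10, lateness 1
J3: 11→21, due 18, lateness 3
J4: 21→24, due 17, lateness 7
Maximum = 7.
SPT (increasing processing time): J4 J2 J1 J3.
J4: 0→3, due 17, lateness -14
J2: 3→7, due 10, lateness -3
J1: 7→14, due 21, lateness -7
J3: 14→24, due 18, lateness 6
Maximum = 6.
EDD 3, LPT 11, FIFO 7, SPT 6 → minimum 3.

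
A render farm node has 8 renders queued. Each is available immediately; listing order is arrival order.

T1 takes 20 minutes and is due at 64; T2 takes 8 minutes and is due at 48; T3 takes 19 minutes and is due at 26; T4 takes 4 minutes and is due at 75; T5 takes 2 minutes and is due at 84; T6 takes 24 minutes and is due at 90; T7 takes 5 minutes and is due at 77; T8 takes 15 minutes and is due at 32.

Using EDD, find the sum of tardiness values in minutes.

9

EDD (increasing due date): T3 T8 T2 T1 T4 T7 T5 T6.
T3: 0→19, due 26, tardiness 0
T8: 19→34, due 32, tardiness 2
T2: 34→42, due 48, tardiness 0
T1: 42→62, due 64, tardiness 0
T4: 62→66, due 75, tardiness 0
T7: 66→71, due 77, tardiness 0
T5: 71→73, due 84, tardiness 0
T6: 73→97, due 90, tardiness 7
Sum = 0+2+0+0+0+0+0+7 = 9.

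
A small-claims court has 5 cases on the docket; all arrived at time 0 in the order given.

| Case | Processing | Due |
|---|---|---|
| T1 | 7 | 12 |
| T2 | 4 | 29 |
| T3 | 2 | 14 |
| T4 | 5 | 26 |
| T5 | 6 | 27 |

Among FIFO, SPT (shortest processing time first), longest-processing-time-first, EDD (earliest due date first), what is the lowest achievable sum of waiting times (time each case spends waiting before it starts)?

FIFO (arrival order): T1 T2 T3 T4 T5.
T1: waits 0, runs 0→7
T2: waits 7, runs 7→11
T3: waits 11, runs 11→13
T4: waits 13, runs 13→18
T5: waits 18, runs 18→24
Sum = 0+7+11+13+18 = 49.
SPT (increasing processing time): T3 T2 T4 T5 T1.
T3: waits 0, runs 0→2
T2: waits 2, runs 2→6
T4: waits 6, runs 6→11
T5: waits 11, runs 11→17
T1: waits 17, runs 17→24
Sum = 0+2+6+11+17 = 36.
LPT (decreasing processing time): T1 T5 T4 T2 T3.
T1: waits 0, runs 0→7
T5: waits 7, runs 7→13
T4: waits 13, runs 13→18
T2: waits 18, runs 18→22
T3: waits 22, runs 22→24
Sum = 0+7+13+18+22 = 60.
EDD (increasing due date): T1 T3 T4 T5 T2.
T1: waits 0, runs 0→7
T3: waits 7, runs 7→9
T4: waits 9, runs 9→14
T5: waits 14, runs 14→20
T2: waits 20, runs 20→24
Sum = 0+7+9+14+20 = 50.
FIFO 49, SPT 36, LPT 60, EDD 50 → minimum 36.

36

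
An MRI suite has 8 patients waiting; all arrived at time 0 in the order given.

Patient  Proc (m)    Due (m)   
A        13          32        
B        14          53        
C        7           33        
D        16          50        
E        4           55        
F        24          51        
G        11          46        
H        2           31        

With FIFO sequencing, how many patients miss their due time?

FIFO (arrival order): A B C D E F G H.
A: 0→13, due 32, tardiness 0
B: 13→27, due 53, tardiness 0
C: 27→34, due 33, tardiness 1
D: 34→50, due 50, tardiness 0
E: 50→54, due 55, tardiness 0
F: 54→78, due 51, tardiness 27
G: 78→89, due 46, tardiness 43
H: 89→91, due 31, tardiness 60
Late patients: 4.

4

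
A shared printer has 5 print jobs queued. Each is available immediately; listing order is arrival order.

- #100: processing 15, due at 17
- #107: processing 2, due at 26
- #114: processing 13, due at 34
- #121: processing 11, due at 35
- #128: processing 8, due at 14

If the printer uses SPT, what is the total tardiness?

32

SPT (increasing processing time): #107 #128 #121 #114 #100.
#107: 0→2, due 26, tardiness 0
#128: 2→10, due 14, tardiness 0
#121: 10→21, due 35, tardiness 0
#114: 21→34, due 34, tardiness 0
#100: 34→49, due 17, tardiness 32
Sum = 0+0+0+0+32 = 32.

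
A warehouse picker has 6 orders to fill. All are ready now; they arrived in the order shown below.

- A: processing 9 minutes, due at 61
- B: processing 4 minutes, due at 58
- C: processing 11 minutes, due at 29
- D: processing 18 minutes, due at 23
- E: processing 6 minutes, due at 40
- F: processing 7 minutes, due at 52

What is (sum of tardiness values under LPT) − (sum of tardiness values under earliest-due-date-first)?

11

LPT (decreasing processing time): D C A F E B.
D: 0→18, due 23, tardiness 0
C: 18→29, due 29, tardiness 0
A: 29→38, due 61, tardiness 0
F: 38→45, due 52, tardiness 0
E: 45→51, due 40, tardiness 11
B: 51→55, due 58, tardiness 0
Sum = 0+0+0+0+11+0 = 11.
EDD (increasing due date): D C E F B A.
D: 0→18, due 23, tardiness 0
C: 18→29, due 29, tardiness 0
E: 29→35, due 40, tardiness 0
F: 35→42, due 52, tardiness 0
B: 42→46, due 58, tardiness 0
A: 46→55, due 61, tardiness 0
Sum = 0+0+0+0+0+0 = 0.
Difference = 11 − 0 = 11.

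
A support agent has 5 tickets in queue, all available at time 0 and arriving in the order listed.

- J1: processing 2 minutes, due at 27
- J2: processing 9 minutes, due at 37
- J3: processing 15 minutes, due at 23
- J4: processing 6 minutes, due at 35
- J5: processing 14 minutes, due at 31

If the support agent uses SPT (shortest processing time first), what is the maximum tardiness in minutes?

23

SPT (increasing processing time): J1 J4 J2 J5 J3.
J1: 0→2, due 27, tardiness 0
J4: 2→8, due 35, tardiness 0
J2: 8→17, due 37, tardiness 0
J5: 17→31, due 31, tardiness 0
J3: 31→46, due 23, tardiness 23
Maximum = 23.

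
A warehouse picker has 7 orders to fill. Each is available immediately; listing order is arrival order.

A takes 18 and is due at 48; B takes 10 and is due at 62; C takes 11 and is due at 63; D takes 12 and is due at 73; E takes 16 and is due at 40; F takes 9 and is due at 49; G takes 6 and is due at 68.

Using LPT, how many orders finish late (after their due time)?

LPT (decreasing processing time): A E D C B F G.
A: 0→18, due 48, tardiness 0
E: 18→34, due 40, tardiness 0
D: 34→46, due 73, tardiness 0
C: 46→57, due 63, tardiness 0
B: 57→67, due 62, tardiness 5
F: 67→76, due 49, tardiness 27
G: 76→82, due 68, tardiness 14
Late orders: 3.

3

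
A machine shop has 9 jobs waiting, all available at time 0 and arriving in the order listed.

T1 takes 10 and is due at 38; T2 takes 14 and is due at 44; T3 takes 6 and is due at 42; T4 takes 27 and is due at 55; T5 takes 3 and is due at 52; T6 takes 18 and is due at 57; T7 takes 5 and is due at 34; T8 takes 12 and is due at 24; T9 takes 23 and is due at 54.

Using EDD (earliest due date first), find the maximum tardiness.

EDD (increasing due date): T8 T7 T1 T3 T2 T5 T9 T4 T6.
T8: 0→12, due 24, tardiness 0
T7: 12→17, due 34, tardiness 0
T1: 17→27, due 38, tardiness 0
T3: 27→33, due 42, tardiness 0
T2: 33→47, due 44, tardiness 3
T5: 47→50, due 52, tardiness 0
T9: 50→73, due 54, tardiness 19
T4: 73→100, due 55, tardiness 45
T6: 100→118, due 57, tardiness 61
Maximum = 61.

61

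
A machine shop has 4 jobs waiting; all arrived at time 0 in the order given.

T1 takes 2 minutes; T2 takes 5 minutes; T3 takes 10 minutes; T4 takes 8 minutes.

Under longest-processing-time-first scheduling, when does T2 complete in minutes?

LPT (decreasing processing time): T3 T4 T2 T1.
T3: 0→10
T4: 10→18
T2: 18→23

23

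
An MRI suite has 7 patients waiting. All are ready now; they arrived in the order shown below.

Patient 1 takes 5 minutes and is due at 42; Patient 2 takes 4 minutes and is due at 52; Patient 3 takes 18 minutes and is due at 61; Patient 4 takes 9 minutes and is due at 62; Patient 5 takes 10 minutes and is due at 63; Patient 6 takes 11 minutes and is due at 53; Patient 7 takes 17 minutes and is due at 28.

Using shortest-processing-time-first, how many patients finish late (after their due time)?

2

SPT (increasing processing time): Patient 2 Patient 1 Patient 4 Patient 5 Patient 6 Patient 7 Patient 3.
Patient 2: 0→4, due 52, tardiness 0
Patient 1: 4→9, due 42, tardiness 0
Patient 4: 9→18, due 62, tardiness 0
Patient 5: 18→28, due 63, tardiness 0
Patient 6: 28→39, due 53, tardiness 0
Patient 7: 39→56, due 28, tardiness 28
Patient 3: 56→74, due 61, tardiness 13
Late patients: 2.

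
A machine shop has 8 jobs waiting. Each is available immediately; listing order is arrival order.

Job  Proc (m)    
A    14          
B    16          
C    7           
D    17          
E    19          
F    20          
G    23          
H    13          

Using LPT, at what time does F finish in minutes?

LPT (decreasing processing time): G F E D B A H C.
G: 0→23
F: 23→43

43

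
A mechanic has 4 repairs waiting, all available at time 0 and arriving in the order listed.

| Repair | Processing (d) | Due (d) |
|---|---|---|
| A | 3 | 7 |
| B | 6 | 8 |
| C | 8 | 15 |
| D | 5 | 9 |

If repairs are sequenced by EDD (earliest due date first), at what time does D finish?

14

EDD (increasing due date): A B D C.
A: 0→3
B: 3→9
D: 9→14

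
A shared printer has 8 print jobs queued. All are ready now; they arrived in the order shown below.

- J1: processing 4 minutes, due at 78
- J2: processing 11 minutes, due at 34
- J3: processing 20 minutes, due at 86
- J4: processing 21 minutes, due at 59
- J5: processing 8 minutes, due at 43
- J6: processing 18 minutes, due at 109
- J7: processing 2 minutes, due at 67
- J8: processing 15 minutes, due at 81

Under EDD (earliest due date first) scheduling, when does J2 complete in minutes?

11

EDD (increasing due date): J2 J5 J4 J7 J1 J8 J3 J6.
J2: 0→11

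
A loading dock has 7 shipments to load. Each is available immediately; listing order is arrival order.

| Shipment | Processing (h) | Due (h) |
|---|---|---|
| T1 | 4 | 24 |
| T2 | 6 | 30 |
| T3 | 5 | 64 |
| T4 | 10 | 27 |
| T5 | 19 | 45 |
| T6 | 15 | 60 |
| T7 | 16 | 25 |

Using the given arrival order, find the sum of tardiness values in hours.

50

FIFO (arrival order): T1 T2 T3 T4 T5 T6 T7.
T1: 0→4, due 24, tardiness 0
T2: 4→10, due 30, tardiness 0
T3: 10→15, due 64, tardiness 0
T4: 15→25, due 27, tardiness 0
T5: 25→44, due 45, tardiness 0
T6: 44→59, due 60, tardiness 0
T7: 59→75, due 25, tardiness 50
Sum = 0+0+0+0+0+0+50 = 50.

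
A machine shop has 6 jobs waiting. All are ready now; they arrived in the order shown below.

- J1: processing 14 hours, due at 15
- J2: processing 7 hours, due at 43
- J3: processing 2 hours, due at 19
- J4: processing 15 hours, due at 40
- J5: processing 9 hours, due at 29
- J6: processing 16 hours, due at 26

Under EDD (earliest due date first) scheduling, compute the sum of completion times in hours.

222

EDD (increasing due date): J1 J3 J6 J5 J4 J2.
J1: 0→14
J3: 14→16
J6: 16→32
J5: 32→41
J4: 41→56
J2: 56→63
Sum = 14+16+32+41+56+63 = 222.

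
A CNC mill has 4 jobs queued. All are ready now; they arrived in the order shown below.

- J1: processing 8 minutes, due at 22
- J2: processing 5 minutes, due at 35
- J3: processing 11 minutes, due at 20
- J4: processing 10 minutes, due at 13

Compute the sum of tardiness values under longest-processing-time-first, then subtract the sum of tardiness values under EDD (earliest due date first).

7

LPT (decreasing processing time): J3 J4 J1 J2.
J3: 0→11, due 20, tardiness 0
J4: 11→21, due 13, tardiness 8
J1: 21→29, due 22, tardiness 7
J2: 29→34, due 35, tardiness 0
Sum = 0+8+7+0 = 15.
EDD (increasing due date): J4 J3 J1 J2.
J4: 0→10, due 13, tardiness 0
J3: 10→21, due 20, tardiness 1
J1: 21→29, due 22, tardiness 7
J2: 29→34, due 35, tardiness 0
Sum = 0+1+7+0 = 8.
Difference = 15 − 8 = 7.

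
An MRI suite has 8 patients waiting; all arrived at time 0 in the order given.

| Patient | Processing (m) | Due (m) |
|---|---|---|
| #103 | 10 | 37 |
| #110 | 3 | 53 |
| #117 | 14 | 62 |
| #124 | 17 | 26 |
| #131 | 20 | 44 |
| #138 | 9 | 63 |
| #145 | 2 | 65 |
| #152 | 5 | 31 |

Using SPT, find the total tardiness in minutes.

SPT (increasing processing time): #145 #110 #152 #138 #103 #117 #124 #131.
#145: 0→2, due 65, tardiness 0
#110: 2→5, due 53, tardiness 0
#152: 5→10, due 31, tardiness 0
#138: 10→19, due 63, tardiness 0
#103: 19→29, due 37, tardiness 0
#117: 29→43, due 62, tardiness 0
#124: 43→60, due 26, tardiness 34
#131: 60→80, due 44, tardiness 36
Sum = 0+0+0+0+0+0+34+36 = 70.

70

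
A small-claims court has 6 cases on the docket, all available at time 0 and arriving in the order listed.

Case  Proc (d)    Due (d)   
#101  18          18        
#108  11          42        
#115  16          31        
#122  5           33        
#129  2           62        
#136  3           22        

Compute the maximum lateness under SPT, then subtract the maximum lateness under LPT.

SPT (increasing processing time): #129 #136 #122 #108 #115 #101.
#129: 0→2, due 62, lateness -60
#136: 2→5, due 22, lateness -17
#122: 5→10, due 33, lateness -23
#108: 10→21, due 42, lateness -21
#115: 21→37, due 31, lateness 6
#101: 37→55, due 18, lateness 37
Maximum = 37.
LPT (decreasing processing time): #101 #115 #108 #122 #136 #129.
#101: 0→18, due 18, lateness 0
#115: 18→34, due 31, lateness 3
#108: 34→45, due 42, lateness 3
#122: 45→50, due 33, lateness 17
#136: 50→53, due 22, lateness 31
#129: 53→55, due 62, lateness -7
Maximum = 31.
Difference = 37 − 31 = 6.

6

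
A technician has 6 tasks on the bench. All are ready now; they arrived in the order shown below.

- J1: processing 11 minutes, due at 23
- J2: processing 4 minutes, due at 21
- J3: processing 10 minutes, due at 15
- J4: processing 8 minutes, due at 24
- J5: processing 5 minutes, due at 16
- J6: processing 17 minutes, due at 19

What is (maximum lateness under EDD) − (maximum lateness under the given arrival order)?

-5

EDD (increasing due date): J3 J5 J6 J2 J1 J4.
J3: 0→10, due 15, lateness -5
J5: 10→15, due 16, lateness -1
J6: 15→32, due 19, lateness 13
J2: 32→36, due 21, lateness 15
J1: 36→47, due 23, lateness 24
J4: 47→55, due 24, lateness 31
Maximum = 31.
FIFO (arrival order): J1 J2 J3 J4 J5 J6.
J1: 0→11, due 23, lateness -12
J2: 11→15, due 21, lateness -6
J3: 15→25, due 15, lateness 10
J4: 25→33, due 24, lateness 9
J5: 33→38, due 16, lateness 22
J6: 38→55, due 19, lateness 36
Maximum = 36.
Difference = 31 − 36 = -5.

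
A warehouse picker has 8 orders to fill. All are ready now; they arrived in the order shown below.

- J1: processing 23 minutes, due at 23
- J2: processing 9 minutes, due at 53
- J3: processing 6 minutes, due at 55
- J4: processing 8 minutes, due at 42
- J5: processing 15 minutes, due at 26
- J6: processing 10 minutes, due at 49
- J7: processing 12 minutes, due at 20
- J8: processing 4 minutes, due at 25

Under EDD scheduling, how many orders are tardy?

7

EDD (increasing due date): J7 J1 J8 J5 J4 J6 J2 J3.
J7: 0→12, due 20, tardiness 0
J1: 12→35, due 23, tardiness 12
J8: 35→39, due 25, tardiness 14
J5: 39→54, due 26, tardiness 28
J4: 54→62, due 42, tardiness 20
J6: 62→72, due 49, tardiness 23
J2: 72→81, due 53, tardiness 28
J3: 81→87, due 55, tardiness 32
Late orders: 7.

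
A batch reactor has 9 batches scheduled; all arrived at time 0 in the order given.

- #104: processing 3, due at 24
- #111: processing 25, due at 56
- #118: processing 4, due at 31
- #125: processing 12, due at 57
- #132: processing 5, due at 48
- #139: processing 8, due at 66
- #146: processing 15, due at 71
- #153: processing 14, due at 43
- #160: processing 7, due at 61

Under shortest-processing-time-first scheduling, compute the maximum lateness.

SPT (increasing processing time): #104 #118 #132 #160 #139 #125 #153 #146 #111.
#104: 0→3, due 24, lateness -21
#118: 3→7, due 31, lateness -24
#132: 7→12, due 48, lateness -36
#160: 12→19, due 61, lateness -42
#139: 19→27, due 66, lateness -39
#125: 27→39, due 57, lateness -18
#153: 39→53, due 43, lateness 10
#146: 53→68, due 71, lateness -3
#111: 68→93, due 56, lateness 37
Maximum = 37.

37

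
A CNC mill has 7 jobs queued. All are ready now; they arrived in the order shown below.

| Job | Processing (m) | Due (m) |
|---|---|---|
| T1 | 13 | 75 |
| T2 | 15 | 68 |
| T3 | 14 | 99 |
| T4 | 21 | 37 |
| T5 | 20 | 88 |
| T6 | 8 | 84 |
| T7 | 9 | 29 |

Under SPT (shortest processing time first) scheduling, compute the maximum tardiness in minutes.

63

SPT (increasing processing time): T6 T7 T1 T3 T2 T5 T4.
T6: 0→8, due 84, tardiness 0
T7: 8→17, due 29, tardiness 0
T1: 17→30, due 75, tardiness 0
T3: 30→44, due 99, tardiness 0
T2: 44→59, due 68, tardiness 0
T5: 59→79, due 88, tardiness 0
T4: 79→100, due 37, tardiness 63
Maximum = 63.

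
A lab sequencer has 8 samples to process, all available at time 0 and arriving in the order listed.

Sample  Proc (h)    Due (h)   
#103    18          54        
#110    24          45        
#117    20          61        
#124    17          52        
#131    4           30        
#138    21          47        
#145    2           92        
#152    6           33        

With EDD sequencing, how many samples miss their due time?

EDD (increasing due date): #131 #152 #110 #138 #124 #103 #117 #145.
#131: 0→4, due 30, tardiness 0
#152: 4→10, due 33, tardiness 0
#110: 10→34, due 45, tardiness 0
#138: 34→55, due 47, tardiness 8
#124: 55→72, due 52, tardiness 20
#103: 72→90, due 54, tardiness 36
#117: 90→110, due 61, tardiness 49
#145: 110→112, due 92, tardiness 20
Late samples: 5.

5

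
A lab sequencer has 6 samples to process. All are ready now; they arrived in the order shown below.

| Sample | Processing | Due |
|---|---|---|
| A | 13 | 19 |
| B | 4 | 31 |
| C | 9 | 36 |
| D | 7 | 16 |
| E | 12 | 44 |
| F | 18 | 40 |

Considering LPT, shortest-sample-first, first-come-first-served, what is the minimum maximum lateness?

LPT (decreasing processing time): F A E C D B.
F: 0→18, due 40, lateness -22
A: 18→31, due 19, lateness 12
E: 31→43, due 44, lateness -1
C: 43→52, due 36, lateness 16
D: 52→59, due 16, lateness 43
B: 59→63, due 31, lateness 32
Maximum = 43.
SPT (increasing processing time): B D C E A F.
B: 0→4, due 31, lateness -27
D: 4→11, due 16, lateness -5
C: 11→20, due 36, lateness -16
E: 20→32, due 44, lateness -12
A: 32→45, due 19, lateness 26
F: 45→63, due 40, lateness 23
Maximum = 26.
FIFO (arrival order): A B C D E F.
A: 0→13, due 19, lateness -6
B: 13→17, due 31, lateness -14
C: 17→26, due 36, lateness -10
D: 26→33, due 16, lateness 17
E: 33→45, due 44, lateness 1
F: 45→63, due 40, lateness 23
Maximum = 23.
LPT 43, SPT 26, FIFO 23 → minimum 23.

23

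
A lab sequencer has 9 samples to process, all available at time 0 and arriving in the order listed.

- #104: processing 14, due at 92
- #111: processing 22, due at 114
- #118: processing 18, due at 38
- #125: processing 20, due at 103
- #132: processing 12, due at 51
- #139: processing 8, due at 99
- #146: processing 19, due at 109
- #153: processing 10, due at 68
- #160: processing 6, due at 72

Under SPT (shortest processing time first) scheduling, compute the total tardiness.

SPT (increasing processing time): #160 #139 #153 #132 #104 #118 #146 #125 #111.
#160: 0→6, due 72, tardiness 0
#139: 6→14, due 99, tardiness 0
#153: 14→24, due 68, tardiness 0
#132: 24→36, due 51, tardiness 0
#104: 36→50, due 92, tardiness 0
#118: 50→68, due 38, tardiness 30
#146: 68→87, due 109, tardiness 0
#125: 87→107, due 103, tardiness 4
#111: 107→129, due 114, tardiness 15
Sum = 0+0+0+0+0+30+0+4+15 = 49.

49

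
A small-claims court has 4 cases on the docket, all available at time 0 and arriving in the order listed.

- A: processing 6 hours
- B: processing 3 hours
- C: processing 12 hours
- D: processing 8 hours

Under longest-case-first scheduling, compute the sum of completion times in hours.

87

LPT (decreasing processing time): C D A B.
C: 0→12
D: 12→20
A: 20→26
B: 26→29
Sum = 12+20+26+29 = 87.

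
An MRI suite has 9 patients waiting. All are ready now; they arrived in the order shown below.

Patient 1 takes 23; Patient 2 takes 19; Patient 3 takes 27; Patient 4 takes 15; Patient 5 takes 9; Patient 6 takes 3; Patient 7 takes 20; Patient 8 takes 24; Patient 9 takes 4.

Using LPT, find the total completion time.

LPT (decreasing processing time): Patient 3 Patient 8 Patient 1 Patient 7 Patient 2 Patient 4 Patient 5 Patient 9 Patient 6.
Patient 3: 0→27
Patient 8: 27→51
Patient 1: 51→74
Patient 7: 74→94
Patient 2: 94→113
Patient 4: 113→128
Patient 5: 128→137
Patient 9: 137→141
Patient 6: 141→144
Sum = 27+51+74+94+113+128+137+141+144 = 909.

909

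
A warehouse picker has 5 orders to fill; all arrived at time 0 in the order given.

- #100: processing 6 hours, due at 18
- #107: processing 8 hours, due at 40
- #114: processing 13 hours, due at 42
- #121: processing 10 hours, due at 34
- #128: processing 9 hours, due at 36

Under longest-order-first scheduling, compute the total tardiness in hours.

LPT (decreasing processing time): #114 #121 #128 #107 #100.
#114: 0→13, due 42, tardiness 0
#121: 13→23, due 34, tardiness 0
#128: 23→32, due 36, tardiness 0
#107: 32→40, due 40, tardiness 0
#100: 40→46, due 18, tardiness 28
Sum = 0+0+0+0+28 = 28.

28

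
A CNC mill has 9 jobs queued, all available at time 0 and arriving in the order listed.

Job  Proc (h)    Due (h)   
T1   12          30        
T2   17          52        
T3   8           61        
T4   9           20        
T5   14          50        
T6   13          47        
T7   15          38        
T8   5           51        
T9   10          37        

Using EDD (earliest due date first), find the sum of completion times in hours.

515

EDD (increasing due date): T4 T1 T9 T7 T6 T5 T8 T2 T3.
T4: 0→9
T1: 9→21
T9: 21→31
T7: 31→46
T6: 46→59
T5: 59→73
T8: 73→78
T2: 78→95
T3: 95→103
Sum = 9+21+31+46+59+73+78+95+103 = 515.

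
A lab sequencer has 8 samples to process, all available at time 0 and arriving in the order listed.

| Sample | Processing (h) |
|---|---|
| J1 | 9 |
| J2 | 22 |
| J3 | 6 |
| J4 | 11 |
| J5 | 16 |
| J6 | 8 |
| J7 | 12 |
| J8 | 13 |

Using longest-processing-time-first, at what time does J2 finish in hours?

LPT (decreasing processing time): J2 J5 J8 J7 J4 J1 J6 J3.
J2: 0→22

22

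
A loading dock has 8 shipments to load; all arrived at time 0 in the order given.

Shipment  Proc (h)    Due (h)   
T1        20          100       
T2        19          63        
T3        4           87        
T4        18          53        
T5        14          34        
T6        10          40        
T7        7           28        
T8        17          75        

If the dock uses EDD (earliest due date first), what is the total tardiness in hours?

EDD (increasing due date): T7 T5 T6 T4 T2 T8 T3 T1.
T7: 0→7, due 28, tardiness 0
T5: 7→21, due 34, tardiness 0
T6: 21→31, due 40, tardiness 0
T4: 31→49, due 53, tardiness 0
T2: 49→68, due 63, tardiness 5
T8: 68→85, due 75, tardiness 10
T3: 85→89, due 87, tardiness 2
T1: 89→109, due 100, tardiness 9
Sum = 0+0+0+0+5+10+2+9 = 26.

26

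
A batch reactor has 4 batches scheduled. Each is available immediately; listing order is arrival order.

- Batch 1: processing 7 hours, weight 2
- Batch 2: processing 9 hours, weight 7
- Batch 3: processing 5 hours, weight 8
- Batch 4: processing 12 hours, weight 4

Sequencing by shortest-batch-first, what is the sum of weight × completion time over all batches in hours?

343

SPT (increasing processing time): Batch 3 Batch 1 Batch 2 Batch 4.
Batch 3: finishes 5, weight 8, w·C = 40
Batch 1: finishes 12, weight 2, w·C = 24
Batch 2: finishes 21, weight 7, w·C = 147
Batch 4: finishes 33, weight 4, w·C = 132
Sum = 40+24+147+132 = 343.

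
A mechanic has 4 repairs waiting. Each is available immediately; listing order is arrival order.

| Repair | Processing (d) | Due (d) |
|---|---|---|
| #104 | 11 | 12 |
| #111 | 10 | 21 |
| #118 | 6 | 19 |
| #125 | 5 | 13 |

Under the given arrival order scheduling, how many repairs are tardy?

FIFO (arrival order): #104 #111 #118 #125.
#104: 0→11, due 12, tardiness 0
#111: 11→21, due 21, tardiness 0
#118: 21→27, due 19, tardiness 8
#125: 27→32, due 13, tardiness 19
Late repairs: 2.

2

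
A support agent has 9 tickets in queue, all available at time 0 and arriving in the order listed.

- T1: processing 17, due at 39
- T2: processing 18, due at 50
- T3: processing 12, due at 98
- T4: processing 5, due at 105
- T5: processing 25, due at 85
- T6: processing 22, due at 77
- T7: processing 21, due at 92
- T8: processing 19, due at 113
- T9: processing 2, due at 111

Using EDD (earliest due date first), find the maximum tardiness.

28

EDD (increasing due date): T1 T2 T6 T5 T7 T3 T4 T9 T8.
T1: 0→17, due 39, tardiness 0
T2: 17→35, due 50, tardiness 0
T6: 35→57, due 77, tardiness 0
T5: 57→82, due 85, tardiness 0
T7: 82→103, due 92, tardiness 11
T3: 103→115, due 98, tardiness 17
T4: 115→120, due 105, tardiness 15
T9: 120→122, due 111, tardiness 11
T8: 122→141, due 113, tardiness 28
Maximum = 28.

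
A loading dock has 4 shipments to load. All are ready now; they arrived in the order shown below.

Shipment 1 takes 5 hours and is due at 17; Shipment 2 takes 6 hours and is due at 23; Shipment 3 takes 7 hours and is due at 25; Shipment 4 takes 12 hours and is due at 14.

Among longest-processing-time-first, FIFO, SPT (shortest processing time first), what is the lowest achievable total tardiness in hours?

15

LPT (decreasing processing time): Shipment 4 Shipment 3 Shipment 2 Shipment 1.
Shipment 4: 0→12, due 14, tardiness 0
Shipment 3: 12→19, due 25, tardiness 0
Shipment 2: 19→25, due 23, tardiness 2
Shipment 1: 25→30, due 17, tardiness 13
Sum = 0+0+2+13 = 15.
FIFO (arrival order): Shipment 1 Shipment 2 Shipment 3 Shipment 4.
Shipment 1: 0→5, due 17, tardiness 0
Shipment 2: 5→11, due 23, tardiness 0
Shipment 3: 11→18, due 25, tardiness 0
Shipment 4: 18→30, due 14, tardiness 16
Sum = 0+0+0+16 = 16.
SPT (increasing processing time): Shipment 1 Shipment 2 Shipment 3 Shipment 4.
Shipment 1: 0→5, due 17, tardiness 0
Shipment 2: 5→11, due 23, tardiness 0
Shipment 3: 11→18, due 25, tardiness 0
Shipment 4: 18→30, due 14, tardiness 16
Sum = 0+0+0+16 = 16.
LPT 15, FIFO 16, SPT 16 → minimum 15.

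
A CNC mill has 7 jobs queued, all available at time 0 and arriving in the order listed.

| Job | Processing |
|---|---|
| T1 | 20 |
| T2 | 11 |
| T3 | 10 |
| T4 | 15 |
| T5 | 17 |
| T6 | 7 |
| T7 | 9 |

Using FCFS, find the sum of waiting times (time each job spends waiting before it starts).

301

FIFO (arrival order): T1 T2 T3 T4 T5 T6 T7.
T1: waits 0, runs 0→20
T2: waits 20, runs 20→31
T3: waits 31, runs 31→41
T4: waits 41, runs 41→56
T5: waits 56, runs 56→73
T6: waits 73, runs 73→80
T7: waits 80, runs 80→89
Sum = 0+20+31+41+56+73+80 = 301.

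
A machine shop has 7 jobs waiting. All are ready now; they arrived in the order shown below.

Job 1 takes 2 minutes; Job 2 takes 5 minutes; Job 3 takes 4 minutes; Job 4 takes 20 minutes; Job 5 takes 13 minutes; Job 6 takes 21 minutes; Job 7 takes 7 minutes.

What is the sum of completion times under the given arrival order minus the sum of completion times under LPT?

FIFO (arrival order): Job 1 Job 2 Job 3 Job 4 Job 5 Job 6 Job 7.
Job 1: 0→2
Job 2: 2→7
Job 3: 7→11
Job 4: 11→31
Job 5: 31→44
Job 6: 44→65
Job 7: 65→72
Sum = 2+7+11+31+44+65+72 = 232.
LPT (decreasing processing time): Job 6 Job 4 Job 5 Job 7 Job 2 Job 3 Job 1.
Job 6: 0→21
Job 4: 21→41
Job 5: 41→54
Job 7: 54→61
Job 2: 61→66
Job 3: 66→70
Job 1: 70→72
Sum = 21+41+54+61+66+70+72 = 385.
Difference = 232 − 385 = -153.

-153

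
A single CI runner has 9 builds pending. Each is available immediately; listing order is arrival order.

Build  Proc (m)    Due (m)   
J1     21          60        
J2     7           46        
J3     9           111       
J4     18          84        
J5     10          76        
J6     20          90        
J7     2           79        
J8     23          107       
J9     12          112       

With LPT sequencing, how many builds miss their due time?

4

LPT (decreasing processing time): J8 J1 J6 J4 J9 J5 J3 J2 J7.
J8: 0→23, due 107, tardiness 0
J1: 23→44, due 60, tardiness 0
J6: 44→64, due 90, tardiness 0
J4: 64→82, due 84, tardiness 0
J9: 82→94, due 112, tardiness 0
J5: 94→104, due 76, tardiness 28
J3: 104→113, due 111, tardiness 2
J2: 113→120, due 46, tardiness 74
J7: 120→122, due 79, tardiness 43
Late builds: 4.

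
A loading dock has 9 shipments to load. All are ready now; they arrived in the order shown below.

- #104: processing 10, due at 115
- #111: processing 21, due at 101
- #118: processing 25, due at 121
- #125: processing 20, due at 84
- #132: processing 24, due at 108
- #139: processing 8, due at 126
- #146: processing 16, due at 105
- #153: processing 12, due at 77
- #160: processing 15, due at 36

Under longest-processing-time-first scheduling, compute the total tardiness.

201

LPT (decreasing processing time): #118 #132 #111 #125 #146 #160 #153 #104 #139.
#118: 0→25, due 121, tardiness 0
#132: 25→49, due 108, tardiness 0
#111: 49→70, due 101, tardiness 0
#125: 70→90, due 84, tardiness 6
#146: 90→106, due 105, tardiness 1
#160: 106→121, due 36, tardiness 85
#153: 121→133, due 77, tardiness 56
#104: 133→143, due 115, tardiness 28
#139: 143→151, due 126, tardiness 25
Sum = 0+0+0+6+1+85+56+28+25 = 201.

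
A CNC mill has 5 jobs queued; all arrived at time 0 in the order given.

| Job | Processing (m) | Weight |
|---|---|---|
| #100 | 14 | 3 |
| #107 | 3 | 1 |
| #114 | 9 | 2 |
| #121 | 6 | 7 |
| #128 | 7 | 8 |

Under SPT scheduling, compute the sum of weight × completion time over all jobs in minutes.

SPT (increasing processing time): #107 #121 #128 #114 #100.
#107: finishes 3, weight 1, w·C = 3
#121: finishes 9, weight 7, w·C = 63
#128: finishes 16, weight 8, w·C = 128
#114: finishes 25, weight 2, w·C = 50
#100: finishes 39, weight 3, w·C = 117
Sum = 3+63+128+50+117 = 361.

361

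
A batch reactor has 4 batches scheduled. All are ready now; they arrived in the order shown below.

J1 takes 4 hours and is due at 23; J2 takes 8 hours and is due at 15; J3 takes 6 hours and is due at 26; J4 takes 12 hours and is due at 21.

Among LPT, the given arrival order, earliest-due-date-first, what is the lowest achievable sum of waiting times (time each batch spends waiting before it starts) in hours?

34

LPT (decreasing processing time): J4 J2 J3 J1.
J4: waits 0, runs 0→12
J2: waits 12, runs 12→20
J3: waits 20, runs 20→26
J1: waits 26, runs 26→30
Sum = 0+12+20+26 = 58.
FIFO (arrival order): J1 J2 J3 J4.
J1: waits 0, runs 0→4
J2: waits 4, runs 4→12
J3: waits 12, runs 12→18
J4: waits 18, runs 18→30
Sum = 0+4+12+18 = 34.
EDD (increasing due date): J2 J4 J1 J3.
J2: waits 0, runs 0→8
J4: waits 8, runs 8→20
J1: waits 20, runs 20→24
J3: waits 24, runs 24→30
Sum = 0+8+20+24 = 52.
LPT 58, FIFO 34, EDD 52 → minimum 34.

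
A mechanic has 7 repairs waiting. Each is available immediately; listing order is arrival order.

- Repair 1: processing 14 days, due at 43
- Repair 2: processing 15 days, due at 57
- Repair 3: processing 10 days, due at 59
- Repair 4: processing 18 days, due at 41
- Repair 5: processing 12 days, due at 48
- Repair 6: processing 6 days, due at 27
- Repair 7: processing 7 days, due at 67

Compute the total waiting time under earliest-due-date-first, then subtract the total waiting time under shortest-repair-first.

68

EDD (increasing due date): Repair 6 Repair 4 Repair 1 Repair 5 Repair 2 Repair 3 Repair 7.
Repair 6: waits 0, runs 0→6
Repair 4: waits 6, runs 6→24
Repair 1: waits 24, runs 24→38
Repair 5: waits 38, runs 38→50
Repair 2: waits 50, runs 50→65
Repair 3: waits 65, runs 65→75
Repair 7: waits 75, runs 75→82
Sum = 0+6+24+38+50+65+75 = 258.
SPT (increasing processing time): Repair 6 Repair 7 Repair 3 Repair 5 Repair 1 Repair 2 Repair 4.
Repair 6: waits 0, runs 0→6
Repair 7: waits 6, runs 6→13
Repair 3: waits 13, runs 13→23
Repair 5: waits 23, runs 23→35
Repair 1: waits 35, runs 35→49
Repair 2: waits 49, runs 49→64
Repair 4: waits 64, runs 64→82
Sum = 0+6+13+23+35+49+64 = 190.
Difference = 258 − 190 = 68.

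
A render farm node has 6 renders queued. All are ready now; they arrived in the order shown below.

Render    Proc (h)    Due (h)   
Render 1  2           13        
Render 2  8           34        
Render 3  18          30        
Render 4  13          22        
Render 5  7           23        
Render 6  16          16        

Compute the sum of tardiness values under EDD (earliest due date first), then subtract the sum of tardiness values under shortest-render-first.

10

EDD (increasing due date): Render 1 Render 6 Render 4 Render 5 Render 3 Render 2.
Render 1: 0→2, due 13, tardiness 0
Render 6: 2→18, due 16, tardiness 2
Render 4: 18→31, due 22, tardiness 9
Render 5: 31→38, due 23, tardiness 15
Render 3: 38→56, due 30, tardiness 26
Render 2: 56→64, due 34, tardiness 30
Sum = 0+2+9+15+26+30 = 82.
SPT (increasing processing time): Render 1 Render 5 Render 2 Render 4 Render 6 Render 3.
Render 1: 0→2, due 13, tardiness 0
Render 5: 2→9, due 23, tardiness 0
Render 2: 9→17, due 34, tardiness 0
Render 4: 17→30, due 22, tardiness 8
Render 6: 30→46, due 16, tardiness 30
Render 3: 46→64, due 30, tardiness 34
Sum = 0+0+0+8+30+34 = 72.
Difference = 82 − 72 = 10.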